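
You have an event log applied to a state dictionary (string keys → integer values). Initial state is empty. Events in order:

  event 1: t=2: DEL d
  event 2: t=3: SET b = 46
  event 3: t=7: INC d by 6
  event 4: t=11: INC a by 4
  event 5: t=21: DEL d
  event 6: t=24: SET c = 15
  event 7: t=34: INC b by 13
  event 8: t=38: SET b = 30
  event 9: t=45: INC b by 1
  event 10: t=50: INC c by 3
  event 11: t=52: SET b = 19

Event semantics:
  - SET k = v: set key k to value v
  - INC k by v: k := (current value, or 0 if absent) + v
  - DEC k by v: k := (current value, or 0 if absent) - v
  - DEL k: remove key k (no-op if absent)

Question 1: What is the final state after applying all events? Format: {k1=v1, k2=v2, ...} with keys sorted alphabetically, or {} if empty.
  after event 1 (t=2: DEL d): {}
  after event 2 (t=3: SET b = 46): {b=46}
  after event 3 (t=7: INC d by 6): {b=46, d=6}
  after event 4 (t=11: INC a by 4): {a=4, b=46, d=6}
  after event 5 (t=21: DEL d): {a=4, b=46}
  after event 6 (t=24: SET c = 15): {a=4, b=46, c=15}
  after event 7 (t=34: INC b by 13): {a=4, b=59, c=15}
  after event 8 (t=38: SET b = 30): {a=4, b=30, c=15}
  after event 9 (t=45: INC b by 1): {a=4, b=31, c=15}
  after event 10 (t=50: INC c by 3): {a=4, b=31, c=18}
  after event 11 (t=52: SET b = 19): {a=4, b=19, c=18}

Answer: {a=4, b=19, c=18}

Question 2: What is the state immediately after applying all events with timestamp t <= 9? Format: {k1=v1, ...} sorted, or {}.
Answer: {b=46, d=6}

Derivation:
Apply events with t <= 9 (3 events):
  after event 1 (t=2: DEL d): {}
  after event 2 (t=3: SET b = 46): {b=46}
  after event 3 (t=7: INC d by 6): {b=46, d=6}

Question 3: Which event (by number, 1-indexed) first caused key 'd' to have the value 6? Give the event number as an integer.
Looking for first event where d becomes 6:
  event 3: d (absent) -> 6  <-- first match

Answer: 3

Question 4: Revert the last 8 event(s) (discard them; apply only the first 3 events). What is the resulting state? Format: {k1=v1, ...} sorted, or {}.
Keep first 3 events (discard last 8):
  after event 1 (t=2: DEL d): {}
  after event 2 (t=3: SET b = 46): {b=46}
  after event 3 (t=7: INC d by 6): {b=46, d=6}

Answer: {b=46, d=6}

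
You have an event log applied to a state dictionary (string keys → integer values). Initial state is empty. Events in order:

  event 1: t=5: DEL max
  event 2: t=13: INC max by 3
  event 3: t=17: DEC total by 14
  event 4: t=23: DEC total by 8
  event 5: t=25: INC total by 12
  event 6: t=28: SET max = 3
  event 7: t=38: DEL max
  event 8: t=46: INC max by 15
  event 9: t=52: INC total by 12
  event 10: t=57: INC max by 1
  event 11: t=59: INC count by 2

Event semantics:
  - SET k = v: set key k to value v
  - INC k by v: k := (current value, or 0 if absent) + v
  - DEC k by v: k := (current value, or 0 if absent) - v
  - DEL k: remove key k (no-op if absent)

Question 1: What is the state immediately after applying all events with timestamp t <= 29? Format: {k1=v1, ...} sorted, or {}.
Answer: {max=3, total=-10}

Derivation:
Apply events with t <= 29 (6 events):
  after event 1 (t=5: DEL max): {}
  after event 2 (t=13: INC max by 3): {max=3}
  after event 3 (t=17: DEC total by 14): {max=3, total=-14}
  after event 4 (t=23: DEC total by 8): {max=3, total=-22}
  after event 5 (t=25: INC total by 12): {max=3, total=-10}
  after event 6 (t=28: SET max = 3): {max=3, total=-10}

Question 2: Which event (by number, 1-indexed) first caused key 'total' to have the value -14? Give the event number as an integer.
Looking for first event where total becomes -14:
  event 3: total (absent) -> -14  <-- first match

Answer: 3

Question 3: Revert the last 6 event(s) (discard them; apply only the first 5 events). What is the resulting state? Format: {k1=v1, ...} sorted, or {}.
Answer: {max=3, total=-10}

Derivation:
Keep first 5 events (discard last 6):
  after event 1 (t=5: DEL max): {}
  after event 2 (t=13: INC max by 3): {max=3}
  after event 3 (t=17: DEC total by 14): {max=3, total=-14}
  after event 4 (t=23: DEC total by 8): {max=3, total=-22}
  after event 5 (t=25: INC total by 12): {max=3, total=-10}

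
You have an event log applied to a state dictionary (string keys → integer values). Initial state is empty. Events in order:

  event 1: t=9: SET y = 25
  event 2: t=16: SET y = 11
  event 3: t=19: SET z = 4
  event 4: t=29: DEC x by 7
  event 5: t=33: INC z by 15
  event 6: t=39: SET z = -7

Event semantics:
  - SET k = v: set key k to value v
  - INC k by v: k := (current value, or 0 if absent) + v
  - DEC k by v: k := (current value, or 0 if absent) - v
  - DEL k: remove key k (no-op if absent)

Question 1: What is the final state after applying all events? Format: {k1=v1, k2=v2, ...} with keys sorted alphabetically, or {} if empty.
  after event 1 (t=9: SET y = 25): {y=25}
  after event 2 (t=16: SET y = 11): {y=11}
  after event 3 (t=19: SET z = 4): {y=11, z=4}
  after event 4 (t=29: DEC x by 7): {x=-7, y=11, z=4}
  after event 5 (t=33: INC z by 15): {x=-7, y=11, z=19}
  after event 6 (t=39: SET z = -7): {x=-7, y=11, z=-7}

Answer: {x=-7, y=11, z=-7}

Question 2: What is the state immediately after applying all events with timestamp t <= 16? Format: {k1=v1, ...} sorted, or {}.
Apply events with t <= 16 (2 events):
  after event 1 (t=9: SET y = 25): {y=25}
  after event 2 (t=16: SET y = 11): {y=11}

Answer: {y=11}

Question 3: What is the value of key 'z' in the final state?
Track key 'z' through all 6 events:
  event 1 (t=9: SET y = 25): z unchanged
  event 2 (t=16: SET y = 11): z unchanged
  event 3 (t=19: SET z = 4): z (absent) -> 4
  event 4 (t=29: DEC x by 7): z unchanged
  event 5 (t=33: INC z by 15): z 4 -> 19
  event 6 (t=39: SET z = -7): z 19 -> -7
Final: z = -7

Answer: -7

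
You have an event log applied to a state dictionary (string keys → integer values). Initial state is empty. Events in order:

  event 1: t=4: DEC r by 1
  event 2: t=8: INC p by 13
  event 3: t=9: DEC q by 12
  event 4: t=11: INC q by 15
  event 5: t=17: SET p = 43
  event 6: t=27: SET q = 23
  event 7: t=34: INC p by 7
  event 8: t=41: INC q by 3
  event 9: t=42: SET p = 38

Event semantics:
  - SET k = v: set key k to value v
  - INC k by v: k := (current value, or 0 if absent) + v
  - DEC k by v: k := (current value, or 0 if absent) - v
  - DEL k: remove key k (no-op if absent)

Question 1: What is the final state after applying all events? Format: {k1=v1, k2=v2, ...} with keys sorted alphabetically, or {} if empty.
  after event 1 (t=4: DEC r by 1): {r=-1}
  after event 2 (t=8: INC p by 13): {p=13, r=-1}
  after event 3 (t=9: DEC q by 12): {p=13, q=-12, r=-1}
  after event 4 (t=11: INC q by 15): {p=13, q=3, r=-1}
  after event 5 (t=17: SET p = 43): {p=43, q=3, r=-1}
  after event 6 (t=27: SET q = 23): {p=43, q=23, r=-1}
  after event 7 (t=34: INC p by 7): {p=50, q=23, r=-1}
  after event 8 (t=41: INC q by 3): {p=50, q=26, r=-1}
  after event 9 (t=42: SET p = 38): {p=38, q=26, r=-1}

Answer: {p=38, q=26, r=-1}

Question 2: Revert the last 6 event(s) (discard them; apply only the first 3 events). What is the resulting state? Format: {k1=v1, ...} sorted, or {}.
Answer: {p=13, q=-12, r=-1}

Derivation:
Keep first 3 events (discard last 6):
  after event 1 (t=4: DEC r by 1): {r=-1}
  after event 2 (t=8: INC p by 13): {p=13, r=-1}
  after event 3 (t=9: DEC q by 12): {p=13, q=-12, r=-1}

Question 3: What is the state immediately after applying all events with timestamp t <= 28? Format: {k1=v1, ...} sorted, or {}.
Apply events with t <= 28 (6 events):
  after event 1 (t=4: DEC r by 1): {r=-1}
  after event 2 (t=8: INC p by 13): {p=13, r=-1}
  after event 3 (t=9: DEC q by 12): {p=13, q=-12, r=-1}
  after event 4 (t=11: INC q by 15): {p=13, q=3, r=-1}
  after event 5 (t=17: SET p = 43): {p=43, q=3, r=-1}
  after event 6 (t=27: SET q = 23): {p=43, q=23, r=-1}

Answer: {p=43, q=23, r=-1}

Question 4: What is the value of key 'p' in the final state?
Answer: 38

Derivation:
Track key 'p' through all 9 events:
  event 1 (t=4: DEC r by 1): p unchanged
  event 2 (t=8: INC p by 13): p (absent) -> 13
  event 3 (t=9: DEC q by 12): p unchanged
  event 4 (t=11: INC q by 15): p unchanged
  event 5 (t=17: SET p = 43): p 13 -> 43
  event 6 (t=27: SET q = 23): p unchanged
  event 7 (t=34: INC p by 7): p 43 -> 50
  event 8 (t=41: INC q by 3): p unchanged
  event 9 (t=42: SET p = 38): p 50 -> 38
Final: p = 38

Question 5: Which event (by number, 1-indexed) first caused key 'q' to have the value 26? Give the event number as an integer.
Looking for first event where q becomes 26:
  event 3: q = -12
  event 4: q = 3
  event 5: q = 3
  event 6: q = 23
  event 7: q = 23
  event 8: q 23 -> 26  <-- first match

Answer: 8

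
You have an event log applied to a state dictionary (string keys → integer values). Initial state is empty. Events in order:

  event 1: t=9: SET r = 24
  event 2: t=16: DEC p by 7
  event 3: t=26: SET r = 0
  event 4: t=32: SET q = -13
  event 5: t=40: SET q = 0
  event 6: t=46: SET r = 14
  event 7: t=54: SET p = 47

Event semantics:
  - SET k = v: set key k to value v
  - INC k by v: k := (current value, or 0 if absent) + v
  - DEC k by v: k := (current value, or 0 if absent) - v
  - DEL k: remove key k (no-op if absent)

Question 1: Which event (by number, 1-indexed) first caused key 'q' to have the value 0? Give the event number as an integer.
Looking for first event where q becomes 0:
  event 4: q = -13
  event 5: q -13 -> 0  <-- first match

Answer: 5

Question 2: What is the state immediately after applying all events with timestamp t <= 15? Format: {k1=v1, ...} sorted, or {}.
Apply events with t <= 15 (1 events):
  after event 1 (t=9: SET r = 24): {r=24}

Answer: {r=24}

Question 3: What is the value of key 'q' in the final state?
Answer: 0

Derivation:
Track key 'q' through all 7 events:
  event 1 (t=9: SET r = 24): q unchanged
  event 2 (t=16: DEC p by 7): q unchanged
  event 3 (t=26: SET r = 0): q unchanged
  event 4 (t=32: SET q = -13): q (absent) -> -13
  event 5 (t=40: SET q = 0): q -13 -> 0
  event 6 (t=46: SET r = 14): q unchanged
  event 7 (t=54: SET p = 47): q unchanged
Final: q = 0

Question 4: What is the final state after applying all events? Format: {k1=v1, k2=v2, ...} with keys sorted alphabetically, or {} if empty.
  after event 1 (t=9: SET r = 24): {r=24}
  after event 2 (t=16: DEC p by 7): {p=-7, r=24}
  after event 3 (t=26: SET r = 0): {p=-7, r=0}
  after event 4 (t=32: SET q = -13): {p=-7, q=-13, r=0}
  after event 5 (t=40: SET q = 0): {p=-7, q=0, r=0}
  after event 6 (t=46: SET r = 14): {p=-7, q=0, r=14}
  after event 7 (t=54: SET p = 47): {p=47, q=0, r=14}

Answer: {p=47, q=0, r=14}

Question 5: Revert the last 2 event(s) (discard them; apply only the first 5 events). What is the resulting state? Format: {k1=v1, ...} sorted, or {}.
Answer: {p=-7, q=0, r=0}

Derivation:
Keep first 5 events (discard last 2):
  after event 1 (t=9: SET r = 24): {r=24}
  after event 2 (t=16: DEC p by 7): {p=-7, r=24}
  after event 3 (t=26: SET r = 0): {p=-7, r=0}
  after event 4 (t=32: SET q = -13): {p=-7, q=-13, r=0}
  after event 5 (t=40: SET q = 0): {p=-7, q=0, r=0}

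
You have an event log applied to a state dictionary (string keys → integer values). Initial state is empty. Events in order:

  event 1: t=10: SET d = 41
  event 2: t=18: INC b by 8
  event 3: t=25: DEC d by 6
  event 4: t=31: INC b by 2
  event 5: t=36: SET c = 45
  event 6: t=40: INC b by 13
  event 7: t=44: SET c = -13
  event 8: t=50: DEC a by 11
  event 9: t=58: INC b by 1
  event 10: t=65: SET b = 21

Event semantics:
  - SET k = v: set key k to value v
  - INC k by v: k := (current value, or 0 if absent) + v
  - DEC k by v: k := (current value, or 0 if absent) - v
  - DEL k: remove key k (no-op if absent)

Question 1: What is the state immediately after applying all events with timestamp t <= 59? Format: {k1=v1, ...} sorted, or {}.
Answer: {a=-11, b=24, c=-13, d=35}

Derivation:
Apply events with t <= 59 (9 events):
  after event 1 (t=10: SET d = 41): {d=41}
  after event 2 (t=18: INC b by 8): {b=8, d=41}
  after event 3 (t=25: DEC d by 6): {b=8, d=35}
  after event 4 (t=31: INC b by 2): {b=10, d=35}
  after event 5 (t=36: SET c = 45): {b=10, c=45, d=35}
  after event 6 (t=40: INC b by 13): {b=23, c=45, d=35}
  after event 7 (t=44: SET c = -13): {b=23, c=-13, d=35}
  after event 8 (t=50: DEC a by 11): {a=-11, b=23, c=-13, d=35}
  after event 9 (t=58: INC b by 1): {a=-11, b=24, c=-13, d=35}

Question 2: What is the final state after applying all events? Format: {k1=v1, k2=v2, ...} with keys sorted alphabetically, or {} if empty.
Answer: {a=-11, b=21, c=-13, d=35}

Derivation:
  after event 1 (t=10: SET d = 41): {d=41}
  after event 2 (t=18: INC b by 8): {b=8, d=41}
  after event 3 (t=25: DEC d by 6): {b=8, d=35}
  after event 4 (t=31: INC b by 2): {b=10, d=35}
  after event 5 (t=36: SET c = 45): {b=10, c=45, d=35}
  after event 6 (t=40: INC b by 13): {b=23, c=45, d=35}
  after event 7 (t=44: SET c = -13): {b=23, c=-13, d=35}
  after event 8 (t=50: DEC a by 11): {a=-11, b=23, c=-13, d=35}
  after event 9 (t=58: INC b by 1): {a=-11, b=24, c=-13, d=35}
  after event 10 (t=65: SET b = 21): {a=-11, b=21, c=-13, d=35}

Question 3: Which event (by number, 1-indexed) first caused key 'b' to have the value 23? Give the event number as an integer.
Looking for first event where b becomes 23:
  event 2: b = 8
  event 3: b = 8
  event 4: b = 10
  event 5: b = 10
  event 6: b 10 -> 23  <-- first match

Answer: 6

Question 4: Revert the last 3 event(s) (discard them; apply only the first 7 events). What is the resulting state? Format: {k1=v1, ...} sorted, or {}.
Keep first 7 events (discard last 3):
  after event 1 (t=10: SET d = 41): {d=41}
  after event 2 (t=18: INC b by 8): {b=8, d=41}
  after event 3 (t=25: DEC d by 6): {b=8, d=35}
  after event 4 (t=31: INC b by 2): {b=10, d=35}
  after event 5 (t=36: SET c = 45): {b=10, c=45, d=35}
  after event 6 (t=40: INC b by 13): {b=23, c=45, d=35}
  after event 7 (t=44: SET c = -13): {b=23, c=-13, d=35}

Answer: {b=23, c=-13, d=35}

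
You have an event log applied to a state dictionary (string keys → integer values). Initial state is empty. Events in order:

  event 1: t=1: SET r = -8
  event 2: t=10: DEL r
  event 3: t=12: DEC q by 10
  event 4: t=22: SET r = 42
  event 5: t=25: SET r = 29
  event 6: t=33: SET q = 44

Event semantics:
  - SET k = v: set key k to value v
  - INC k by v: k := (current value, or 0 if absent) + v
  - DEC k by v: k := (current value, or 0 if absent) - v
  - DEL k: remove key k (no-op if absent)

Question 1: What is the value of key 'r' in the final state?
Track key 'r' through all 6 events:
  event 1 (t=1: SET r = -8): r (absent) -> -8
  event 2 (t=10: DEL r): r -8 -> (absent)
  event 3 (t=12: DEC q by 10): r unchanged
  event 4 (t=22: SET r = 42): r (absent) -> 42
  event 5 (t=25: SET r = 29): r 42 -> 29
  event 6 (t=33: SET q = 44): r unchanged
Final: r = 29

Answer: 29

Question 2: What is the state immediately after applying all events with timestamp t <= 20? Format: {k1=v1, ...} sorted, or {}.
Apply events with t <= 20 (3 events):
  after event 1 (t=1: SET r = -8): {r=-8}
  after event 2 (t=10: DEL r): {}
  after event 3 (t=12: DEC q by 10): {q=-10}

Answer: {q=-10}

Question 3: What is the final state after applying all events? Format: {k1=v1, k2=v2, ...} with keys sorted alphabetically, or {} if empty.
Answer: {q=44, r=29}

Derivation:
  after event 1 (t=1: SET r = -8): {r=-8}
  after event 2 (t=10: DEL r): {}
  after event 3 (t=12: DEC q by 10): {q=-10}
  after event 4 (t=22: SET r = 42): {q=-10, r=42}
  after event 5 (t=25: SET r = 29): {q=-10, r=29}
  after event 6 (t=33: SET q = 44): {q=44, r=29}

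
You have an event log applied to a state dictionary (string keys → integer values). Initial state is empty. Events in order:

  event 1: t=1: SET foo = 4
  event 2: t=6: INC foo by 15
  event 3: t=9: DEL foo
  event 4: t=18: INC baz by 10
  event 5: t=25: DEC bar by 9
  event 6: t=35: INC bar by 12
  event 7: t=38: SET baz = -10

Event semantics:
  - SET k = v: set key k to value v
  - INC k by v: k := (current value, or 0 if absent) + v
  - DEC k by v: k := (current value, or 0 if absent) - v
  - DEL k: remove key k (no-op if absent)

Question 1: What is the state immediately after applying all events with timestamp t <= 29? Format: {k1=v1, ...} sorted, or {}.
Apply events with t <= 29 (5 events):
  after event 1 (t=1: SET foo = 4): {foo=4}
  after event 2 (t=6: INC foo by 15): {foo=19}
  after event 3 (t=9: DEL foo): {}
  after event 4 (t=18: INC baz by 10): {baz=10}
  after event 5 (t=25: DEC bar by 9): {bar=-9, baz=10}

Answer: {bar=-9, baz=10}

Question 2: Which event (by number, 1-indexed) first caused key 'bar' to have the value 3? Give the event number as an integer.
Looking for first event where bar becomes 3:
  event 5: bar = -9
  event 6: bar -9 -> 3  <-- first match

Answer: 6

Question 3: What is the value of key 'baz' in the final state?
Answer: -10

Derivation:
Track key 'baz' through all 7 events:
  event 1 (t=1: SET foo = 4): baz unchanged
  event 2 (t=6: INC foo by 15): baz unchanged
  event 3 (t=9: DEL foo): baz unchanged
  event 4 (t=18: INC baz by 10): baz (absent) -> 10
  event 5 (t=25: DEC bar by 9): baz unchanged
  event 6 (t=35: INC bar by 12): baz unchanged
  event 7 (t=38: SET baz = -10): baz 10 -> -10
Final: baz = -10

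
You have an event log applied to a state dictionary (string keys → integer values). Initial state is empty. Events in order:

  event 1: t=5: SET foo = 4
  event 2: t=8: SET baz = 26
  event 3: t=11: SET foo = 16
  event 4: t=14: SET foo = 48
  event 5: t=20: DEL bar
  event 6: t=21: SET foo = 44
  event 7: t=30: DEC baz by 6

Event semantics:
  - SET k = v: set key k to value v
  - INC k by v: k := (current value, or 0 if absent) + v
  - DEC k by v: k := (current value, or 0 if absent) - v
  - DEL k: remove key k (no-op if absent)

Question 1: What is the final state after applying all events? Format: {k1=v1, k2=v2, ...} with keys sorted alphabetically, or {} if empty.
  after event 1 (t=5: SET foo = 4): {foo=4}
  after event 2 (t=8: SET baz = 26): {baz=26, foo=4}
  after event 3 (t=11: SET foo = 16): {baz=26, foo=16}
  after event 4 (t=14: SET foo = 48): {baz=26, foo=48}
  after event 5 (t=20: DEL bar): {baz=26, foo=48}
  after event 6 (t=21: SET foo = 44): {baz=26, foo=44}
  after event 7 (t=30: DEC baz by 6): {baz=20, foo=44}

Answer: {baz=20, foo=44}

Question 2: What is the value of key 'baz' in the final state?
Track key 'baz' through all 7 events:
  event 1 (t=5: SET foo = 4): baz unchanged
  event 2 (t=8: SET baz = 26): baz (absent) -> 26
  event 3 (t=11: SET foo = 16): baz unchanged
  event 4 (t=14: SET foo = 48): baz unchanged
  event 5 (t=20: DEL bar): baz unchanged
  event 6 (t=21: SET foo = 44): baz unchanged
  event 7 (t=30: DEC baz by 6): baz 26 -> 20
Final: baz = 20

Answer: 20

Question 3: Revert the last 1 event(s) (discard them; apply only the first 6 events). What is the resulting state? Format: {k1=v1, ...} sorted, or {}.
Answer: {baz=26, foo=44}

Derivation:
Keep first 6 events (discard last 1):
  after event 1 (t=5: SET foo = 4): {foo=4}
  after event 2 (t=8: SET baz = 26): {baz=26, foo=4}
  after event 3 (t=11: SET foo = 16): {baz=26, foo=16}
  after event 4 (t=14: SET foo = 48): {baz=26, foo=48}
  after event 5 (t=20: DEL bar): {baz=26, foo=48}
  after event 6 (t=21: SET foo = 44): {baz=26, foo=44}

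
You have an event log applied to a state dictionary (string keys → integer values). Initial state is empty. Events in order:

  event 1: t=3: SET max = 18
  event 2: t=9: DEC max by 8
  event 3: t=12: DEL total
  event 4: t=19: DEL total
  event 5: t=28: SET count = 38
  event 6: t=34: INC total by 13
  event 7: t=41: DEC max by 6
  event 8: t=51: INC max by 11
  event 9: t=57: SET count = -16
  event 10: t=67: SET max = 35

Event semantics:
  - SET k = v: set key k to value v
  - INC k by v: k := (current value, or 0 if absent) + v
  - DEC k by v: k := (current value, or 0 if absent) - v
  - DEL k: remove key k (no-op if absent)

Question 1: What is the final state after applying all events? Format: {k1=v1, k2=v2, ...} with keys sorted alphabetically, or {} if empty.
  after event 1 (t=3: SET max = 18): {max=18}
  after event 2 (t=9: DEC max by 8): {max=10}
  after event 3 (t=12: DEL total): {max=10}
  after event 4 (t=19: DEL total): {max=10}
  after event 5 (t=28: SET count = 38): {count=38, max=10}
  after event 6 (t=34: INC total by 13): {count=38, max=10, total=13}
  after event 7 (t=41: DEC max by 6): {count=38, max=4, total=13}
  after event 8 (t=51: INC max by 11): {count=38, max=15, total=13}
  after event 9 (t=57: SET count = -16): {count=-16, max=15, total=13}
  after event 10 (t=67: SET max = 35): {count=-16, max=35, total=13}

Answer: {count=-16, max=35, total=13}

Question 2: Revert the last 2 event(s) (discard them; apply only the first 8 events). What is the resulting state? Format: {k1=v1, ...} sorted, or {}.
Keep first 8 events (discard last 2):
  after event 1 (t=3: SET max = 18): {max=18}
  after event 2 (t=9: DEC max by 8): {max=10}
  after event 3 (t=12: DEL total): {max=10}
  after event 4 (t=19: DEL total): {max=10}
  after event 5 (t=28: SET count = 38): {count=38, max=10}
  after event 6 (t=34: INC total by 13): {count=38, max=10, total=13}
  after event 7 (t=41: DEC max by 6): {count=38, max=4, total=13}
  after event 8 (t=51: INC max by 11): {count=38, max=15, total=13}

Answer: {count=38, max=15, total=13}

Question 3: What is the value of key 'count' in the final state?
Answer: -16

Derivation:
Track key 'count' through all 10 events:
  event 1 (t=3: SET max = 18): count unchanged
  event 2 (t=9: DEC max by 8): count unchanged
  event 3 (t=12: DEL total): count unchanged
  event 4 (t=19: DEL total): count unchanged
  event 5 (t=28: SET count = 38): count (absent) -> 38
  event 6 (t=34: INC total by 13): count unchanged
  event 7 (t=41: DEC max by 6): count unchanged
  event 8 (t=51: INC max by 11): count unchanged
  event 9 (t=57: SET count = -16): count 38 -> -16
  event 10 (t=67: SET max = 35): count unchanged
Final: count = -16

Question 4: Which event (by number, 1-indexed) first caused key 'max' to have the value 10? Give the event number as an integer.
Answer: 2

Derivation:
Looking for first event where max becomes 10:
  event 1: max = 18
  event 2: max 18 -> 10  <-- first match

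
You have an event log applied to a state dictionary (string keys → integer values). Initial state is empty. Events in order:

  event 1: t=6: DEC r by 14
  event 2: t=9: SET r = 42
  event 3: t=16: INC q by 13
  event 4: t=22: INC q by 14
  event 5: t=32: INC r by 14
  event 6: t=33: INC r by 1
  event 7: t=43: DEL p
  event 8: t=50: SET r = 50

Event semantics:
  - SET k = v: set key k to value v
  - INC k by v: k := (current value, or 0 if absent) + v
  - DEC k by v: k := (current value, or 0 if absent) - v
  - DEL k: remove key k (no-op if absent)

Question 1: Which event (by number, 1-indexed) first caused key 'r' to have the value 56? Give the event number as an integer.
Looking for first event where r becomes 56:
  event 1: r = -14
  event 2: r = 42
  event 3: r = 42
  event 4: r = 42
  event 5: r 42 -> 56  <-- first match

Answer: 5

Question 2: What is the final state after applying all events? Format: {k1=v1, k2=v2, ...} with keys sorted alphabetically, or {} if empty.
  after event 1 (t=6: DEC r by 14): {r=-14}
  after event 2 (t=9: SET r = 42): {r=42}
  after event 3 (t=16: INC q by 13): {q=13, r=42}
  after event 4 (t=22: INC q by 14): {q=27, r=42}
  after event 5 (t=32: INC r by 14): {q=27, r=56}
  after event 6 (t=33: INC r by 1): {q=27, r=57}
  after event 7 (t=43: DEL p): {q=27, r=57}
  after event 8 (t=50: SET r = 50): {q=27, r=50}

Answer: {q=27, r=50}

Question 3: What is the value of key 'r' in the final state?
Track key 'r' through all 8 events:
  event 1 (t=6: DEC r by 14): r (absent) -> -14
  event 2 (t=9: SET r = 42): r -14 -> 42
  event 3 (t=16: INC q by 13): r unchanged
  event 4 (t=22: INC q by 14): r unchanged
  event 5 (t=32: INC r by 14): r 42 -> 56
  event 6 (t=33: INC r by 1): r 56 -> 57
  event 7 (t=43: DEL p): r unchanged
  event 8 (t=50: SET r = 50): r 57 -> 50
Final: r = 50

Answer: 50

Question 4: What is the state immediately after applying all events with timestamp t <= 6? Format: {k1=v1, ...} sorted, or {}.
Answer: {r=-14}

Derivation:
Apply events with t <= 6 (1 events):
  after event 1 (t=6: DEC r by 14): {r=-14}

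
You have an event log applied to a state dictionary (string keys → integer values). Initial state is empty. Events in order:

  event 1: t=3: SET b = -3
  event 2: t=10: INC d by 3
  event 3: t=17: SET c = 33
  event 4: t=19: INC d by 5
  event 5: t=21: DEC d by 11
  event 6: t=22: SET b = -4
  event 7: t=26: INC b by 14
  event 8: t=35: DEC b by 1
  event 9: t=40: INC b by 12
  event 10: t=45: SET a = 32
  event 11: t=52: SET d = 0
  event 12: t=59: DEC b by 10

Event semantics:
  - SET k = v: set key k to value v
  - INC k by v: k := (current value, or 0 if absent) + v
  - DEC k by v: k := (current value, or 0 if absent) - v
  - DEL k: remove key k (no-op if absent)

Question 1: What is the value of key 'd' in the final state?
Track key 'd' through all 12 events:
  event 1 (t=3: SET b = -3): d unchanged
  event 2 (t=10: INC d by 3): d (absent) -> 3
  event 3 (t=17: SET c = 33): d unchanged
  event 4 (t=19: INC d by 5): d 3 -> 8
  event 5 (t=21: DEC d by 11): d 8 -> -3
  event 6 (t=22: SET b = -4): d unchanged
  event 7 (t=26: INC b by 14): d unchanged
  event 8 (t=35: DEC b by 1): d unchanged
  event 9 (t=40: INC b by 12): d unchanged
  event 10 (t=45: SET a = 32): d unchanged
  event 11 (t=52: SET d = 0): d -3 -> 0
  event 12 (t=59: DEC b by 10): d unchanged
Final: d = 0

Answer: 0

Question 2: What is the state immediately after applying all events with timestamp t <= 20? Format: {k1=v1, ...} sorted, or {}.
Apply events with t <= 20 (4 events):
  after event 1 (t=3: SET b = -3): {b=-3}
  after event 2 (t=10: INC d by 3): {b=-3, d=3}
  after event 3 (t=17: SET c = 33): {b=-3, c=33, d=3}
  after event 4 (t=19: INC d by 5): {b=-3, c=33, d=8}

Answer: {b=-3, c=33, d=8}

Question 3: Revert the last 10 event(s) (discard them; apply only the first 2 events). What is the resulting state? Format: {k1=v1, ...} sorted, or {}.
Answer: {b=-3, d=3}

Derivation:
Keep first 2 events (discard last 10):
  after event 1 (t=3: SET b = -3): {b=-3}
  after event 2 (t=10: INC d by 3): {b=-3, d=3}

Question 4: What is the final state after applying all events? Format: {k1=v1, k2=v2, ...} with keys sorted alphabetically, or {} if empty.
  after event 1 (t=3: SET b = -3): {b=-3}
  after event 2 (t=10: INC d by 3): {b=-3, d=3}
  after event 3 (t=17: SET c = 33): {b=-3, c=33, d=3}
  after event 4 (t=19: INC d by 5): {b=-3, c=33, d=8}
  after event 5 (t=21: DEC d by 11): {b=-3, c=33, d=-3}
  after event 6 (t=22: SET b = -4): {b=-4, c=33, d=-3}
  after event 7 (t=26: INC b by 14): {b=10, c=33, d=-3}
  after event 8 (t=35: DEC b by 1): {b=9, c=33, d=-3}
  after event 9 (t=40: INC b by 12): {b=21, c=33, d=-3}
  after event 10 (t=45: SET a = 32): {a=32, b=21, c=33, d=-3}
  after event 11 (t=52: SET d = 0): {a=32, b=21, c=33, d=0}
  after event 12 (t=59: DEC b by 10): {a=32, b=11, c=33, d=0}

Answer: {a=32, b=11, c=33, d=0}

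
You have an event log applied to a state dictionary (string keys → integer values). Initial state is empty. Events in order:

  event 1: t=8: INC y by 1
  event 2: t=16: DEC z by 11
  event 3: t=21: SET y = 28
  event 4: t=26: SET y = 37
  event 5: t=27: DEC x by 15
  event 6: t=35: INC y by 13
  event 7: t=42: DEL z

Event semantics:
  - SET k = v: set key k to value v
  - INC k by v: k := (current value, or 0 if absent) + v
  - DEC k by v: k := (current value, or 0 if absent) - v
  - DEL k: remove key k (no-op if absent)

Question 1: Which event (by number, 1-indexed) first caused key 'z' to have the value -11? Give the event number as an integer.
Answer: 2

Derivation:
Looking for first event where z becomes -11:
  event 2: z (absent) -> -11  <-- first match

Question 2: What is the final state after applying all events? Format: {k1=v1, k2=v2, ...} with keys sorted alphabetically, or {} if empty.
  after event 1 (t=8: INC y by 1): {y=1}
  after event 2 (t=16: DEC z by 11): {y=1, z=-11}
  after event 3 (t=21: SET y = 28): {y=28, z=-11}
  after event 4 (t=26: SET y = 37): {y=37, z=-11}
  after event 5 (t=27: DEC x by 15): {x=-15, y=37, z=-11}
  after event 6 (t=35: INC y by 13): {x=-15, y=50, z=-11}
  after event 7 (t=42: DEL z): {x=-15, y=50}

Answer: {x=-15, y=50}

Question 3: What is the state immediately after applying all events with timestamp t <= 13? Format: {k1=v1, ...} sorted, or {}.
Apply events with t <= 13 (1 events):
  after event 1 (t=8: INC y by 1): {y=1}

Answer: {y=1}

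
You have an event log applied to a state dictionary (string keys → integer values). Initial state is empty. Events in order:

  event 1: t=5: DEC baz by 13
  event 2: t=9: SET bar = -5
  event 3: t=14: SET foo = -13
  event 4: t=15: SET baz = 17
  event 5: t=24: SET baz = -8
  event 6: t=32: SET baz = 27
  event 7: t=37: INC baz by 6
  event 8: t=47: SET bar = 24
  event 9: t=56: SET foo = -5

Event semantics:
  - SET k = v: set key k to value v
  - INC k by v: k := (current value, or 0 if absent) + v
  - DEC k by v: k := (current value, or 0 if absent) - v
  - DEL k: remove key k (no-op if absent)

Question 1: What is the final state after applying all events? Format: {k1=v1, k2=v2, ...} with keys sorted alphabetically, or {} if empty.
  after event 1 (t=5: DEC baz by 13): {baz=-13}
  after event 2 (t=9: SET bar = -5): {bar=-5, baz=-13}
  after event 3 (t=14: SET foo = -13): {bar=-5, baz=-13, foo=-13}
  after event 4 (t=15: SET baz = 17): {bar=-5, baz=17, foo=-13}
  after event 5 (t=24: SET baz = -8): {bar=-5, baz=-8, foo=-13}
  after event 6 (t=32: SET baz = 27): {bar=-5, baz=27, foo=-13}
  after event 7 (t=37: INC baz by 6): {bar=-5, baz=33, foo=-13}
  after event 8 (t=47: SET bar = 24): {bar=24, baz=33, foo=-13}
  after event 9 (t=56: SET foo = -5): {bar=24, baz=33, foo=-5}

Answer: {bar=24, baz=33, foo=-5}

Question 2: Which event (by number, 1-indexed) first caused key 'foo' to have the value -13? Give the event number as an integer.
Answer: 3

Derivation:
Looking for first event where foo becomes -13:
  event 3: foo (absent) -> -13  <-- first match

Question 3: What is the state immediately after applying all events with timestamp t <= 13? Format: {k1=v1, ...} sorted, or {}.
Apply events with t <= 13 (2 events):
  after event 1 (t=5: DEC baz by 13): {baz=-13}
  after event 2 (t=9: SET bar = -5): {bar=-5, baz=-13}

Answer: {bar=-5, baz=-13}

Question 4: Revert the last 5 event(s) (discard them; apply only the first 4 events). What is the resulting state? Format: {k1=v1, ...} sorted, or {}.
Answer: {bar=-5, baz=17, foo=-13}

Derivation:
Keep first 4 events (discard last 5):
  after event 1 (t=5: DEC baz by 13): {baz=-13}
  after event 2 (t=9: SET bar = -5): {bar=-5, baz=-13}
  after event 3 (t=14: SET foo = -13): {bar=-5, baz=-13, foo=-13}
  after event 4 (t=15: SET baz = 17): {bar=-5, baz=17, foo=-13}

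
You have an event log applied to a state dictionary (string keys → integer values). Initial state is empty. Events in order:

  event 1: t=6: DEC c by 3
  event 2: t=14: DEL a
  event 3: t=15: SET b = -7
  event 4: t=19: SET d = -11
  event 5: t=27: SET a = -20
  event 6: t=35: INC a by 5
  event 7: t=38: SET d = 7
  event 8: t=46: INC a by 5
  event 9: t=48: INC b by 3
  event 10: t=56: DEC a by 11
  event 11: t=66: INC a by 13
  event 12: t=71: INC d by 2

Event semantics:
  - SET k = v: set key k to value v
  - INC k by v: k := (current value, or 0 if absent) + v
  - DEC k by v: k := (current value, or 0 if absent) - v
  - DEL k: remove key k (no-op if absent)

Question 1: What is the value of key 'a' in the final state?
Answer: -8

Derivation:
Track key 'a' through all 12 events:
  event 1 (t=6: DEC c by 3): a unchanged
  event 2 (t=14: DEL a): a (absent) -> (absent)
  event 3 (t=15: SET b = -7): a unchanged
  event 4 (t=19: SET d = -11): a unchanged
  event 5 (t=27: SET a = -20): a (absent) -> -20
  event 6 (t=35: INC a by 5): a -20 -> -15
  event 7 (t=38: SET d = 7): a unchanged
  event 8 (t=46: INC a by 5): a -15 -> -10
  event 9 (t=48: INC b by 3): a unchanged
  event 10 (t=56: DEC a by 11): a -10 -> -21
  event 11 (t=66: INC a by 13): a -21 -> -8
  event 12 (t=71: INC d by 2): a unchanged
Final: a = -8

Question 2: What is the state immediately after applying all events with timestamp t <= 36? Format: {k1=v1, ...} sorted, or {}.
Answer: {a=-15, b=-7, c=-3, d=-11}

Derivation:
Apply events with t <= 36 (6 events):
  after event 1 (t=6: DEC c by 3): {c=-3}
  after event 2 (t=14: DEL a): {c=-3}
  after event 3 (t=15: SET b = -7): {b=-7, c=-3}
  after event 4 (t=19: SET d = -11): {b=-7, c=-3, d=-11}
  after event 5 (t=27: SET a = -20): {a=-20, b=-7, c=-3, d=-11}
  after event 6 (t=35: INC a by 5): {a=-15, b=-7, c=-3, d=-11}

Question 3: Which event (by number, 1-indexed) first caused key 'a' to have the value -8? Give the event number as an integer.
Looking for first event where a becomes -8:
  event 5: a = -20
  event 6: a = -15
  event 7: a = -15
  event 8: a = -10
  event 9: a = -10
  event 10: a = -21
  event 11: a -21 -> -8  <-- first match

Answer: 11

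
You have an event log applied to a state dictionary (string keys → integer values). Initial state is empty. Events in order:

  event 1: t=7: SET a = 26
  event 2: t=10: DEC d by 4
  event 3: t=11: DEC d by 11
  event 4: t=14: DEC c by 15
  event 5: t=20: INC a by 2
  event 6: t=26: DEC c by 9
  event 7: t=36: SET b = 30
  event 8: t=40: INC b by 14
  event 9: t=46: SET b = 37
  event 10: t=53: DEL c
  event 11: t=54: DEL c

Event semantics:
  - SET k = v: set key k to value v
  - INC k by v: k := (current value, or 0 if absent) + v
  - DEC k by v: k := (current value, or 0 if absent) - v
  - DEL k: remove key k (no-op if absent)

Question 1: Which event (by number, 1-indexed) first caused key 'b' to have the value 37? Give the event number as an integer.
Answer: 9

Derivation:
Looking for first event where b becomes 37:
  event 7: b = 30
  event 8: b = 44
  event 9: b 44 -> 37  <-- first match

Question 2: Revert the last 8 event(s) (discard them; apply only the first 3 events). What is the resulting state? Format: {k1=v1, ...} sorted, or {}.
Answer: {a=26, d=-15}

Derivation:
Keep first 3 events (discard last 8):
  after event 1 (t=7: SET a = 26): {a=26}
  after event 2 (t=10: DEC d by 4): {a=26, d=-4}
  after event 3 (t=11: DEC d by 11): {a=26, d=-15}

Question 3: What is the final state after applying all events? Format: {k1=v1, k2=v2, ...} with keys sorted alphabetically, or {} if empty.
  after event 1 (t=7: SET a = 26): {a=26}
  after event 2 (t=10: DEC d by 4): {a=26, d=-4}
  after event 3 (t=11: DEC d by 11): {a=26, d=-15}
  after event 4 (t=14: DEC c by 15): {a=26, c=-15, d=-15}
  after event 5 (t=20: INC a by 2): {a=28, c=-15, d=-15}
  after event 6 (t=26: DEC c by 9): {a=28, c=-24, d=-15}
  after event 7 (t=36: SET b = 30): {a=28, b=30, c=-24, d=-15}
  after event 8 (t=40: INC b by 14): {a=28, b=44, c=-24, d=-15}
  after event 9 (t=46: SET b = 37): {a=28, b=37, c=-24, d=-15}
  after event 10 (t=53: DEL c): {a=28, b=37, d=-15}
  after event 11 (t=54: DEL c): {a=28, b=37, d=-15}

Answer: {a=28, b=37, d=-15}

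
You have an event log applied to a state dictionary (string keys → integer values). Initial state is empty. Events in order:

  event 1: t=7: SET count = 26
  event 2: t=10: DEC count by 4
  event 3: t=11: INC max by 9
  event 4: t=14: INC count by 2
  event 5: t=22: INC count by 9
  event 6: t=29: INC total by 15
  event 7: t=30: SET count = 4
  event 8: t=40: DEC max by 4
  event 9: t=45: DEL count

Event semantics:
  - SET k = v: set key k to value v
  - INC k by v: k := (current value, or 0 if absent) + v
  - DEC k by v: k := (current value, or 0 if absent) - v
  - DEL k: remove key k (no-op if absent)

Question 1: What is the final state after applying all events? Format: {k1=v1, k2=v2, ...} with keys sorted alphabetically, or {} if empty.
Answer: {max=5, total=15}

Derivation:
  after event 1 (t=7: SET count = 26): {count=26}
  after event 2 (t=10: DEC count by 4): {count=22}
  after event 3 (t=11: INC max by 9): {count=22, max=9}
  after event 4 (t=14: INC count by 2): {count=24, max=9}
  after event 5 (t=22: INC count by 9): {count=33, max=9}
  after event 6 (t=29: INC total by 15): {count=33, max=9, total=15}
  after event 7 (t=30: SET count = 4): {count=4, max=9, total=15}
  after event 8 (t=40: DEC max by 4): {count=4, max=5, total=15}
  after event 9 (t=45: DEL count): {max=5, total=15}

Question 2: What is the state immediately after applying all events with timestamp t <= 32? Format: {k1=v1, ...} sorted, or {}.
Answer: {count=4, max=9, total=15}

Derivation:
Apply events with t <= 32 (7 events):
  after event 1 (t=7: SET count = 26): {count=26}
  after event 2 (t=10: DEC count by 4): {count=22}
  after event 3 (t=11: INC max by 9): {count=22, max=9}
  after event 4 (t=14: INC count by 2): {count=24, max=9}
  after event 5 (t=22: INC count by 9): {count=33, max=9}
  after event 6 (t=29: INC total by 15): {count=33, max=9, total=15}
  after event 7 (t=30: SET count = 4): {count=4, max=9, total=15}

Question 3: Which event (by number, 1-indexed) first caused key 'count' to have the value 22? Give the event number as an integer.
Looking for first event where count becomes 22:
  event 1: count = 26
  event 2: count 26 -> 22  <-- first match

Answer: 2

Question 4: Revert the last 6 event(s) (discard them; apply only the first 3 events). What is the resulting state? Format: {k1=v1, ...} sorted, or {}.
Keep first 3 events (discard last 6):
  after event 1 (t=7: SET count = 26): {count=26}
  after event 2 (t=10: DEC count by 4): {count=22}
  after event 3 (t=11: INC max by 9): {count=22, max=9}

Answer: {count=22, max=9}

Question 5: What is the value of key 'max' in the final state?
Answer: 5

Derivation:
Track key 'max' through all 9 events:
  event 1 (t=7: SET count = 26): max unchanged
  event 2 (t=10: DEC count by 4): max unchanged
  event 3 (t=11: INC max by 9): max (absent) -> 9
  event 4 (t=14: INC count by 2): max unchanged
  event 5 (t=22: INC count by 9): max unchanged
  event 6 (t=29: INC total by 15): max unchanged
  event 7 (t=30: SET count = 4): max unchanged
  event 8 (t=40: DEC max by 4): max 9 -> 5
  event 9 (t=45: DEL count): max unchanged
Final: max = 5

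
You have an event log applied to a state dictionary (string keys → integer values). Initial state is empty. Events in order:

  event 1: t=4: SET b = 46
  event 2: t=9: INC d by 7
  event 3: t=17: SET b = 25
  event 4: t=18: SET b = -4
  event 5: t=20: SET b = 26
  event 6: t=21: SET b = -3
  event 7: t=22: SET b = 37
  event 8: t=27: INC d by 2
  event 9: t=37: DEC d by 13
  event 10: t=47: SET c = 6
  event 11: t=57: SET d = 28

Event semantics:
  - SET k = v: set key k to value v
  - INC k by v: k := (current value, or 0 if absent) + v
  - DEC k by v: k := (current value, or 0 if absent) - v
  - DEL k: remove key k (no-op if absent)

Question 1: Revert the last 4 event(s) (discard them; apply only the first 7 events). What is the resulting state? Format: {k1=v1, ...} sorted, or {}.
Answer: {b=37, d=7}

Derivation:
Keep first 7 events (discard last 4):
  after event 1 (t=4: SET b = 46): {b=46}
  after event 2 (t=9: INC d by 7): {b=46, d=7}
  after event 3 (t=17: SET b = 25): {b=25, d=7}
  after event 4 (t=18: SET b = -4): {b=-4, d=7}
  after event 5 (t=20: SET b = 26): {b=26, d=7}
  after event 6 (t=21: SET b = -3): {b=-3, d=7}
  after event 7 (t=22: SET b = 37): {b=37, d=7}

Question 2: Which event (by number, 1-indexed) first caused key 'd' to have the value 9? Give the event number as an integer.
Looking for first event where d becomes 9:
  event 2: d = 7
  event 3: d = 7
  event 4: d = 7
  event 5: d = 7
  event 6: d = 7
  event 7: d = 7
  event 8: d 7 -> 9  <-- first match

Answer: 8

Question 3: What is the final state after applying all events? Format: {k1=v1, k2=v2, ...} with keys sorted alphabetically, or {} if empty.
  after event 1 (t=4: SET b = 46): {b=46}
  after event 2 (t=9: INC d by 7): {b=46, d=7}
  after event 3 (t=17: SET b = 25): {b=25, d=7}
  after event 4 (t=18: SET b = -4): {b=-4, d=7}
  after event 5 (t=20: SET b = 26): {b=26, d=7}
  after event 6 (t=21: SET b = -3): {b=-3, d=7}
  after event 7 (t=22: SET b = 37): {b=37, d=7}
  after event 8 (t=27: INC d by 2): {b=37, d=9}
  after event 9 (t=37: DEC d by 13): {b=37, d=-4}
  after event 10 (t=47: SET c = 6): {b=37, c=6, d=-4}
  after event 11 (t=57: SET d = 28): {b=37, c=6, d=28}

Answer: {b=37, c=6, d=28}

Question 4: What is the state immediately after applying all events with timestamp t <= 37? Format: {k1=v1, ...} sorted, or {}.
Apply events with t <= 37 (9 events):
  after event 1 (t=4: SET b = 46): {b=46}
  after event 2 (t=9: INC d by 7): {b=46, d=7}
  after event 3 (t=17: SET b = 25): {b=25, d=7}
  after event 4 (t=18: SET b = -4): {b=-4, d=7}
  after event 5 (t=20: SET b = 26): {b=26, d=7}
  after event 6 (t=21: SET b = -3): {b=-3, d=7}
  after event 7 (t=22: SET b = 37): {b=37, d=7}
  after event 8 (t=27: INC d by 2): {b=37, d=9}
  after event 9 (t=37: DEC d by 13): {b=37, d=-4}

Answer: {b=37, d=-4}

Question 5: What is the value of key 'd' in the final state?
Track key 'd' through all 11 events:
  event 1 (t=4: SET b = 46): d unchanged
  event 2 (t=9: INC d by 7): d (absent) -> 7
  event 3 (t=17: SET b = 25): d unchanged
  event 4 (t=18: SET b = -4): d unchanged
  event 5 (t=20: SET b = 26): d unchanged
  event 6 (t=21: SET b = -3): d unchanged
  event 7 (t=22: SET b = 37): d unchanged
  event 8 (t=27: INC d by 2): d 7 -> 9
  event 9 (t=37: DEC d by 13): d 9 -> -4
  event 10 (t=47: SET c = 6): d unchanged
  event 11 (t=57: SET d = 28): d -4 -> 28
Final: d = 28

Answer: 28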